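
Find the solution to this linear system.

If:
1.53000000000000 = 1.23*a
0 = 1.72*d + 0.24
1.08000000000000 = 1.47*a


Then:
No Solution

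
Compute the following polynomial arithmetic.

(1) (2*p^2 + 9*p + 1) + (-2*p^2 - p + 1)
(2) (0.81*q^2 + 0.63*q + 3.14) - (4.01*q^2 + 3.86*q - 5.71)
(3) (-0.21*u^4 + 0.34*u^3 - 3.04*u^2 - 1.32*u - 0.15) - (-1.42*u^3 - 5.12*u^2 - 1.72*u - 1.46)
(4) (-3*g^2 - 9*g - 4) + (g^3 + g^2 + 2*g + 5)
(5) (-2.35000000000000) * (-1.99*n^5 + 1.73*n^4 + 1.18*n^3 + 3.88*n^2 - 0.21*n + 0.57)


(1) = 8*p + 2
(2) = -3.2*q^2 - 3.23*q + 8.85
(3) = -0.21*u^4 + 1.76*u^3 + 2.08*u^2 + 0.4*u + 1.31
(4) = g^3 - 2*g^2 - 7*g + 1
(5) = 4.6765*n^5 - 4.0655*n^4 - 2.773*n^3 - 9.118*n^2 + 0.4935*n - 1.3395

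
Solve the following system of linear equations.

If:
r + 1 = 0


Then:
r = -1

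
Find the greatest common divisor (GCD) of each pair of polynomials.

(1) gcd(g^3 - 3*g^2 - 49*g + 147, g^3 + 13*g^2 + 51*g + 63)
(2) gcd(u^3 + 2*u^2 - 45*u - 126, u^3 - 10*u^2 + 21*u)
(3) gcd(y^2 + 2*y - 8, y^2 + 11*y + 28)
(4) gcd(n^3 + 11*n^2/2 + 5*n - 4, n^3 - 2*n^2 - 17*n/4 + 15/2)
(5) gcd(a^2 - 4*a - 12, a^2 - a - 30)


(1) = gcd((g - 7)*(g - 3)*(g + 7), (g + 3)^2*(g + 7)) = g + 7
(2) = gcd((u - 7)*(u + 3)*(u + 6), u*(u - 7)*(u - 3)) = u - 7
(3) = y + 4
(4) = gcd((n - 1/2)*(n + 2)*(n + 4), (n - 5/2)*(n - 3/2)*(n + 2)) = n + 2
(5) = gcd((a - 6)*(a + 2), (a - 6)*(a + 5)) = a - 6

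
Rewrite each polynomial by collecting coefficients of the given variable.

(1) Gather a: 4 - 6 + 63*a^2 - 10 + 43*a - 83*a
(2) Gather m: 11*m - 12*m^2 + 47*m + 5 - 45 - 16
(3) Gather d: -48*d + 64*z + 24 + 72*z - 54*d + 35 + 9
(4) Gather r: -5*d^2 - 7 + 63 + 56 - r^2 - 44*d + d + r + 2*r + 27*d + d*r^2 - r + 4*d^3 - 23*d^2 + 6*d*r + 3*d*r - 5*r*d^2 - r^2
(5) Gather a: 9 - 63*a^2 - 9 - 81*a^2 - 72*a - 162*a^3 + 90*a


(1) = 63*a^2 - 40*a - 12
(2) = -12*m^2 + 58*m - 56
(3) = -102*d + 136*z + 68
(4) = 4*d^3 - 28*d^2 - 16*d + r^2*(d - 2) + r*(-5*d^2 + 9*d + 2) + 112
(5) = -162*a^3 - 144*a^2 + 18*a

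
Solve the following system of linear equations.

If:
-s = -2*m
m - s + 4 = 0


Then:
m = 4
s = 8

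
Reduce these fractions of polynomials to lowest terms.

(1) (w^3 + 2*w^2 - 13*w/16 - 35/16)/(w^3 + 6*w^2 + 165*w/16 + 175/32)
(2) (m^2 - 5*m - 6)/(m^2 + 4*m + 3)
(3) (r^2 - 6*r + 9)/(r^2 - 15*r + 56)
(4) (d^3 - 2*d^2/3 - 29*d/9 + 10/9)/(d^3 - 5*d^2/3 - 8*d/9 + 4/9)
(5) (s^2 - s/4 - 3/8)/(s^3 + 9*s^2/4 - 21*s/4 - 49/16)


(1) = (8*w^2 + 6*w - 14)/(8*w^2 + 38*w + 35)
(2) = (m - 6)/(m + 3)
(3) = (r^2 - 6*r + 9)/(r^2 - 15*r + 56)
(4) = (3*d + 5)/(3*d + 2)
(5) = (8*s - 6)/(8*s^2 + 14*s - 49)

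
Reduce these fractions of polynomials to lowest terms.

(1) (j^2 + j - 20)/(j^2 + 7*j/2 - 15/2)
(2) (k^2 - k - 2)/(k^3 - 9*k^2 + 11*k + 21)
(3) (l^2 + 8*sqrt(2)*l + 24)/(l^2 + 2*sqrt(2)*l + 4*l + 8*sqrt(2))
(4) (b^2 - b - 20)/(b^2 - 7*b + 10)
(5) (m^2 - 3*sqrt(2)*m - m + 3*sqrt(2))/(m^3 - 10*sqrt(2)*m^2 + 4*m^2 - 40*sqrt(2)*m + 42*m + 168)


(1) = (2*j - 8)/(2*j - 3)
(2) = (k - 2)/(k^2 - 10*k + 21)
(3) = (l + 6*sqrt(2))/(l + 4)
(4) = (b + 4)/(b - 2)
(5) = (m - 1)/(m^2 + m*(4 - 7*sqrt(2)) - 28*sqrt(2))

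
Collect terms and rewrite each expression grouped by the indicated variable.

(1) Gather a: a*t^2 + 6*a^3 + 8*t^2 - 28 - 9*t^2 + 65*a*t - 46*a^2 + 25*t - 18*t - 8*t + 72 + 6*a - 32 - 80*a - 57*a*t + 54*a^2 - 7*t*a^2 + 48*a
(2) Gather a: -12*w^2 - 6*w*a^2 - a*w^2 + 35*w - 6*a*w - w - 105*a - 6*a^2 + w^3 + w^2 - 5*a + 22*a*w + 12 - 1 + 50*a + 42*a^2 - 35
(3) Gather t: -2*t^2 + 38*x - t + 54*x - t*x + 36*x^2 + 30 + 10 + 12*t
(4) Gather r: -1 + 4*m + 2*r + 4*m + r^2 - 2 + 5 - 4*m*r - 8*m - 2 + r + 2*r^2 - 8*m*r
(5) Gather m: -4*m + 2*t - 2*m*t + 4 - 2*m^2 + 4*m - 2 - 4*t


(1) = 6*a^3 + a^2*(8 - 7*t) + a*(t^2 + 8*t - 26) - t^2 - t + 12
(2) = a^2*(36 - 6*w) + a*(-w^2 + 16*w - 60) + w^3 - 11*w^2 + 34*w - 24
(3) = -2*t^2 + t*(11 - x) + 36*x^2 + 92*x + 40
(4) = 3*r^2 + r*(3 - 12*m)
(5) = -2*m^2 - 2*m*t - 2*t + 2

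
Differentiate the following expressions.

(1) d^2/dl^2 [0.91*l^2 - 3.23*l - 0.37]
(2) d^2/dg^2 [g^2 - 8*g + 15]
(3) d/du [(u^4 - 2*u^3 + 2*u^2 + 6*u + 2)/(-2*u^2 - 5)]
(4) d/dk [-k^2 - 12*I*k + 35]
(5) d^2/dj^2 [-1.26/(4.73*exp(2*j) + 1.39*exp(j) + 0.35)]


(1) = 1.82000000000000
(2) = 2
(3) = 2*(-2*u^5 + 2*u^4 - 10*u^3 + 21*u^2 - 6*u - 15)/(4*u^4 + 20*u^2 + 25)
(4) = -2*k - 12*I
(5) = (-1.26*(9.46*exp(j) + 1.39)*(18.92*exp(j) + 2.78)*exp(j) + (23.8392*exp(j) + 1.7514)*(4.73*exp(2*j) + 1.39*exp(j) + 0.35))*exp(j)/(4.73*exp(2*j) + 1.39*exp(j) + 0.35)^3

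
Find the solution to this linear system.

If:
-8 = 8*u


Then:
u = -1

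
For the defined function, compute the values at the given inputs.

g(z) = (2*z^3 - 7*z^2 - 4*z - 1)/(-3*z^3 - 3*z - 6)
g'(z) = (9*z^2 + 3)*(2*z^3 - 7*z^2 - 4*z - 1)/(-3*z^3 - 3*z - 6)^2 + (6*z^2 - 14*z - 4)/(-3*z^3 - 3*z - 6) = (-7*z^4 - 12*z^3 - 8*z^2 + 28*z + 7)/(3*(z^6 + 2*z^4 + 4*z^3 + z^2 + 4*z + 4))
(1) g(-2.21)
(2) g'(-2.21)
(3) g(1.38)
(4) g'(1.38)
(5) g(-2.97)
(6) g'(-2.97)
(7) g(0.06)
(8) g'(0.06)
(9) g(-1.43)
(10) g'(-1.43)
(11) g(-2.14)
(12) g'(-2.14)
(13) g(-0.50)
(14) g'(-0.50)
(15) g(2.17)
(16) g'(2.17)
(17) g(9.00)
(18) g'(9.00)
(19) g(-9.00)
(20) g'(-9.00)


(1) = -1.45
(2) = -0.36
(3) = 0.81
(4) = -0.24
(5) = -1.27
(6) = -0.17
(7) = 0.20
(8) = 0.68
(9) = -2.19
(10) = -2.62
(11) = -1.48
(12) = -0.40
(13) = 0.24
(14) = -1.40
(15) = 0.51
(16) = -0.40
(17) = -0.38
(18) = -0.03
(19) = -0.90
(20) = -0.02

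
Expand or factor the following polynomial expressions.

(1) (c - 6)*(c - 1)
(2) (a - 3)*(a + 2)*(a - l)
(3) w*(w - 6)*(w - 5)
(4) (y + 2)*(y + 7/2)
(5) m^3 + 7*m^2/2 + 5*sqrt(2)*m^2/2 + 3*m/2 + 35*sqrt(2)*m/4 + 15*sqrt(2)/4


(1) = c^2 - 7*c + 6
(2) = a^3 - a^2*l - a^2 + a*l - 6*a + 6*l
(3) = w^3 - 11*w^2 + 30*w
(4) = y^2 + 11*y/2 + 7
(5) = (m + 1/2)*(m + 3)*(m + 5*sqrt(2)/2)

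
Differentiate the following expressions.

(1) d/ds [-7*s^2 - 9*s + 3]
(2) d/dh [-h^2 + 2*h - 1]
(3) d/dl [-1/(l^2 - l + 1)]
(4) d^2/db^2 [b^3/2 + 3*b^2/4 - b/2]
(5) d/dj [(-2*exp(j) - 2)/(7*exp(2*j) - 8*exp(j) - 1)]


(1) = -14*s - 9
(2) = 2 - 2*h
(3) = (2*l - 1)/(l^2 - l + 1)^2
(4) = 3*b + 3/2
(5) = 14*(exp(2*j) + 2*exp(j) - 1)*exp(j)/(49*exp(4*j) - 112*exp(3*j) + 50*exp(2*j) + 16*exp(j) + 1)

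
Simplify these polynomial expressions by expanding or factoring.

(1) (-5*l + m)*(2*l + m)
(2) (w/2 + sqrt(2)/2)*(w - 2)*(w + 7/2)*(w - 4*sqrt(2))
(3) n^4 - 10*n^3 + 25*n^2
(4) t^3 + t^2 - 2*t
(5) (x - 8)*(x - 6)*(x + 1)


(1) = -10*l^2 - 3*l*m + m^2
(2) = w^4/2 - 3*sqrt(2)*w^3/2 + 3*w^3/4 - 15*w^2/2 - 9*sqrt(2)*w^2/4 - 6*w + 21*sqrt(2)*w/2 + 28
(3) = n^2*(n - 5)^2
(4) = t*(t - 1)*(t + 2)
(5) = x^3 - 13*x^2 + 34*x + 48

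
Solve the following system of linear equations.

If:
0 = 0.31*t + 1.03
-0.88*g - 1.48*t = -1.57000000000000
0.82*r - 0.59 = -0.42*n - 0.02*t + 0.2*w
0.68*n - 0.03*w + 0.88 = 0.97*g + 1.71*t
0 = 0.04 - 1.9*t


Then:
No Solution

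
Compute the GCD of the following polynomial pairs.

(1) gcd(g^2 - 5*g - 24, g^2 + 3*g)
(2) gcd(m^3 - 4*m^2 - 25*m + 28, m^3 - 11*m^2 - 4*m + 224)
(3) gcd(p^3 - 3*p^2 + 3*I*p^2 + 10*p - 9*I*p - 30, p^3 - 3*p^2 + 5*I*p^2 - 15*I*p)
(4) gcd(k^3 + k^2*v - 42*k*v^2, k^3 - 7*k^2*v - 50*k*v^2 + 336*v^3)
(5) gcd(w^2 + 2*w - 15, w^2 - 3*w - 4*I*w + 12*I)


(1) = g + 3
(2) = gcd((m - 7)*(m - 1)*(m + 4), (m - 8)*(m - 7)*(m + 4)) = m^2 - 3*m - 28
(3) = gcd((p - 3)*(p - 2*I)*(p + 5*I), p*(p - 3)*(p + 5*I)) = p^2 + p*(-3 + 5*I) - 15*I
(4) = -k^2 - k*v + 42*v^2
(5) = w - 3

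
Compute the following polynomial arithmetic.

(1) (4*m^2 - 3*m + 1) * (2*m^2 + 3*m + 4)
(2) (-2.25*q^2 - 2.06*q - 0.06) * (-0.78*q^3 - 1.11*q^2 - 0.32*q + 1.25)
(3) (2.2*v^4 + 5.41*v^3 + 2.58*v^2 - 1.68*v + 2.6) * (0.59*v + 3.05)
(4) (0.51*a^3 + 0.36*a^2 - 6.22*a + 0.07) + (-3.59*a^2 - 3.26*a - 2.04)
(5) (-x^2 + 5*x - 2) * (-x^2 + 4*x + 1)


(1) = 8*m^4 + 6*m^3 + 9*m^2 - 9*m + 4
(2) = 1.755*q^5 + 4.1043*q^4 + 3.0534*q^3 - 2.0867*q^2 - 2.5558*q - 0.075
(3) = 1.298*v^5 + 9.9019*v^4 + 18.0227*v^3 + 6.8778*v^2 - 3.59*v + 7.93
(4) = 0.51*a^3 - 3.23*a^2 - 9.48*a - 1.97
(5) = x^4 - 9*x^3 + 21*x^2 - 3*x - 2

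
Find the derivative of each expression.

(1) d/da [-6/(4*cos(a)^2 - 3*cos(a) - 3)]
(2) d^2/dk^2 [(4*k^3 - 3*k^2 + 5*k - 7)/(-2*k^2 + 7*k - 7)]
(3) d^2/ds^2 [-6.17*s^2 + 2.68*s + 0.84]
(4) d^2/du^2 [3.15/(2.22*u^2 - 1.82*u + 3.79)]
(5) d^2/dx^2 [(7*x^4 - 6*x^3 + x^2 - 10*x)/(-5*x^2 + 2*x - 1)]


(1) = 6*(3 - 8*cos(a))*sin(a)/(-4*cos(a)^2 + 3*cos(a) + 3)^2
(2) = 2*(-118*k^3 + 546*k^2 - 672*k + 147)/(8*k^6 - 84*k^5 + 378*k^4 - 931*k^3 + 1323*k^2 - 1029*k + 343)
(3) = -12.3400000000000
(4) = (-31.04892*u^2 + 25.45452*u + 3.15*(4.44*u - 1.82)*(8.88*u - 3.64) - 53.00694)/(2.22*u^2 - 1.82*u + 3.79)^3
(5) = 2*(-175*x^6 + 210*x^5 - 189*x^4 + 346*x^3 - 63*x^2 - 132*x + 19)/(125*x^6 - 150*x^5 + 135*x^4 - 68*x^3 + 27*x^2 - 6*x + 1)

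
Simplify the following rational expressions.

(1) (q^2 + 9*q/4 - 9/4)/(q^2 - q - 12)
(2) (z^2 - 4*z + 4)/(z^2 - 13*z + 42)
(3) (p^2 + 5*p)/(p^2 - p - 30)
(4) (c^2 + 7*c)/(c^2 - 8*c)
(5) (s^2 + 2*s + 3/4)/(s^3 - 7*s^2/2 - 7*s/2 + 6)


(1) = (4*q - 3)/(4*q - 16)
(2) = (z^2 - 4*z + 4)/(z^2 - 13*z + 42)
(3) = p/(p - 6)
(4) = (c + 7)/(c - 8)
(5) = (2*s + 1)/(2*s^2 - 10*s + 8)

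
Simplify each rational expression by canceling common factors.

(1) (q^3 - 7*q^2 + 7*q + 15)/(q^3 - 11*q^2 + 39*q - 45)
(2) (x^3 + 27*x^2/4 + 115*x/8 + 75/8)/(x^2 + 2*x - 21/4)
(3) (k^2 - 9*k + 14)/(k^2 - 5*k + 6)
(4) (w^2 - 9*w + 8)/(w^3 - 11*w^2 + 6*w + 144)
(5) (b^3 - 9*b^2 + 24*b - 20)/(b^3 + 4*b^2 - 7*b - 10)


(1) = (q + 1)/(q - 3)
(2) = (8*x^3 + 54*x^2 + 115*x + 75)/(8*x^2 + 16*x - 42)
(3) = (k - 7)/(k - 3)
(4) = (w - 1)/(w^2 - 3*w - 18)
(5) = (b^2 - 7*b + 10)/(b^2 + 6*b + 5)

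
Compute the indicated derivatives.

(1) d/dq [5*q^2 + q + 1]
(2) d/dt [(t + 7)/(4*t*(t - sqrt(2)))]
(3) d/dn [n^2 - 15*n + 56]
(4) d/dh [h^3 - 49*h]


(1) = 10*q + 1
(2) = (-t^2 - 14*t + 7*sqrt(2))/(4*t^2*(t^2 - 2*sqrt(2)*t + 2))
(3) = 2*n - 15
(4) = 3*h^2 - 49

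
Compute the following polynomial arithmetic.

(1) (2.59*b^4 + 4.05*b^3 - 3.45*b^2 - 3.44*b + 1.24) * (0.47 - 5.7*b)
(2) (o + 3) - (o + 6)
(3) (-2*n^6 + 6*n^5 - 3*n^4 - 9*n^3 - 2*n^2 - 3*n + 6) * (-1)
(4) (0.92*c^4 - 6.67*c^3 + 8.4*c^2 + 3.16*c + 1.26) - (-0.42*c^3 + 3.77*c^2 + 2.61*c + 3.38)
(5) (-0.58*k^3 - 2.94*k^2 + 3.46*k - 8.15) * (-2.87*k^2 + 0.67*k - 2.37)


(1) = -14.763*b^5 - 21.8677*b^4 + 21.5685*b^3 + 17.9865*b^2 - 8.6848*b + 0.5828
(2) = -3
(3) = 2*n^6 - 6*n^5 + 3*n^4 + 9*n^3 + 2*n^2 + 3*n - 6
(4) = 0.92*c^4 - 6.25*c^3 + 4.63*c^2 + 0.55*c - 2.12
(5) = 1.6646*k^5 + 8.0492*k^4 - 10.5254*k^3 + 32.6765*k^2 - 13.6607*k + 19.3155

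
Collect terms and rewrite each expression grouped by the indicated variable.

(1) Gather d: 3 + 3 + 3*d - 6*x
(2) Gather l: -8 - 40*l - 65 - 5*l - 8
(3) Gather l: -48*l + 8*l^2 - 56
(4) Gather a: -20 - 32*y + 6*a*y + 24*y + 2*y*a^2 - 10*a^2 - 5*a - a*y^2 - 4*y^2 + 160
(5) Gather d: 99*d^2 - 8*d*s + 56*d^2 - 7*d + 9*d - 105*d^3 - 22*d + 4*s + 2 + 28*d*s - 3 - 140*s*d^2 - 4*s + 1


(1) = 3*d - 6*x + 6
(2) = -45*l - 81
(3) = 8*l^2 - 48*l - 56
(4) = a^2*(2*y - 10) + a*(-y^2 + 6*y - 5) - 4*y^2 - 8*y + 140
(5) = -105*d^3 + d^2*(155 - 140*s) + d*(20*s - 20)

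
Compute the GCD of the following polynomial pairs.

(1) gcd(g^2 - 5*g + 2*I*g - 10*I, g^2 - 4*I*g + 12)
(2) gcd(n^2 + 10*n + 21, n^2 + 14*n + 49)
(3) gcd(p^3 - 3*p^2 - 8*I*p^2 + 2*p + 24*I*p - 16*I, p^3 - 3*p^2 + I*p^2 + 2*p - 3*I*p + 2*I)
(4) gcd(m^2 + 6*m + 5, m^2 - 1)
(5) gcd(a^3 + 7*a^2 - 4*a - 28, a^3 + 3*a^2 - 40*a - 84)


(1) = gcd((g - 5)*(g + 2*I), (g - 6*I)*(g + 2*I)) = g + 2*I
(2) = n + 7
(3) = p^2 - 3*p + 2
(4) = m + 1
(5) = a^2 + 9*a + 14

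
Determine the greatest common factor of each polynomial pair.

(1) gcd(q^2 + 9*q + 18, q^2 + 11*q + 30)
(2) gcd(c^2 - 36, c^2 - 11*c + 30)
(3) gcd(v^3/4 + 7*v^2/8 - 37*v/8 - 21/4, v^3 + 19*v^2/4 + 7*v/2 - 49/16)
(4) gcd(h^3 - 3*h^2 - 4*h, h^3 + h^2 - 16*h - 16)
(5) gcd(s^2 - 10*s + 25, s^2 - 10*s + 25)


(1) = gcd((q + 3)*(q + 6), (q + 5)*(q + 6)) = q + 6
(2) = gcd((c - 6)*(c + 6), (c - 6)*(c - 5)) = c - 6
(3) = 1
(4) = gcd(h*(h - 4)*(h + 1), (h - 4)*(h + 1)*(h + 4)) = h^2 - 3*h - 4
(5) = s^2 - 10*s + 25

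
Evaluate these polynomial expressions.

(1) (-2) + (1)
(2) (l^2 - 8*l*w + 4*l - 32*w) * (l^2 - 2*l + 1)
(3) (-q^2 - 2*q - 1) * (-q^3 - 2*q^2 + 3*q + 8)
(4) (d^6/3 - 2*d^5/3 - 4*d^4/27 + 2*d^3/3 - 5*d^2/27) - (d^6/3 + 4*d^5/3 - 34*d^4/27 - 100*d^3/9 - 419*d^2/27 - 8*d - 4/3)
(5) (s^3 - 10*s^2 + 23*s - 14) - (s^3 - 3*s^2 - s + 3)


(1) = -1
(2) = l^4 - 8*l^3*w + 2*l^3 - 16*l^2*w - 7*l^2 + 56*l*w + 4*l - 32*w
(3) = q^5 + 4*q^4 + 2*q^3 - 12*q^2 - 19*q - 8
(4) = -2*d^5 + 10*d^4/9 + 106*d^3/9 + 46*d^2/3 + 8*d + 4/3
(5) = -7*s^2 + 24*s - 17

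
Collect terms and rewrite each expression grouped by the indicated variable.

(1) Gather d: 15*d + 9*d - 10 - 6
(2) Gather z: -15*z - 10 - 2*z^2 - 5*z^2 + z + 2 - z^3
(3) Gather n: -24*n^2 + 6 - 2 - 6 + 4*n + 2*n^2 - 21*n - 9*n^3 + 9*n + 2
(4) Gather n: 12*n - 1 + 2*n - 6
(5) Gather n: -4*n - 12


(1) = 24*d - 16
(2) = -z^3 - 7*z^2 - 14*z - 8
(3) = -9*n^3 - 22*n^2 - 8*n
(4) = 14*n - 7
(5) = -4*n - 12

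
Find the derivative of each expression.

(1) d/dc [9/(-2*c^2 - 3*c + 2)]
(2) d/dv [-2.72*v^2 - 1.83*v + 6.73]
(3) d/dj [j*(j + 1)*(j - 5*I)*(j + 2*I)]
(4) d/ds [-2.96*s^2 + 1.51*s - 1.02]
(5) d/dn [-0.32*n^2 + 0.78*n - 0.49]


(1) = 9*(4*c + 3)/(2*c^2 + 3*c - 2)^2
(2) = -5.44*v - 1.83
(3) = 4*j^3 + j^2*(3 - 9*I) + j*(20 - 6*I) + 10
(4) = 1.51 - 5.92*s
(5) = 0.78 - 0.64*n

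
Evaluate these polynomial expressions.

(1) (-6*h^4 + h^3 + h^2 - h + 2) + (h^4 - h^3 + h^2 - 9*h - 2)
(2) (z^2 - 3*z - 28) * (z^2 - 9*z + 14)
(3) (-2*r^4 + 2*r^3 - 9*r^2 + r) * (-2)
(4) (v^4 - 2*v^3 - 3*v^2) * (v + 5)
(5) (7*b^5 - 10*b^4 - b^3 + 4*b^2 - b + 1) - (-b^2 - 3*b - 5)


(1) = -5*h^4 + 2*h^2 - 10*h
(2) = z^4 - 12*z^3 + 13*z^2 + 210*z - 392
(3) = 4*r^4 - 4*r^3 + 18*r^2 - 2*r
(4) = v^5 + 3*v^4 - 13*v^3 - 15*v^2
(5) = 7*b^5 - 10*b^4 - b^3 + 5*b^2 + 2*b + 6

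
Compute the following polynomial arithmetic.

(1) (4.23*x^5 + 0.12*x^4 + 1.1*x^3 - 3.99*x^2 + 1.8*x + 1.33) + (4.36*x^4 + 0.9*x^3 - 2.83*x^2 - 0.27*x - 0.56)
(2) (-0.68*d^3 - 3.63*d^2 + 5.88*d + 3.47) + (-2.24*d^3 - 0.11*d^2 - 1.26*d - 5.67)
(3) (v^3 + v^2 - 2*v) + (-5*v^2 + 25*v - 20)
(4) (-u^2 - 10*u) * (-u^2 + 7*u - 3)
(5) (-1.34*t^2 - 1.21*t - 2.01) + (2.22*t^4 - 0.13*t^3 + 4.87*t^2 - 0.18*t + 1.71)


(1) = 4.23*x^5 + 4.48*x^4 + 2.0*x^3 - 6.82*x^2 + 1.53*x + 0.77
(2) = -2.92*d^3 - 3.74*d^2 + 4.62*d - 2.2
(3) = v^3 - 4*v^2 + 23*v - 20
(4) = u^4 + 3*u^3 - 67*u^2 + 30*u
(5) = 2.22*t^4 - 0.13*t^3 + 3.53*t^2 - 1.39*t - 0.3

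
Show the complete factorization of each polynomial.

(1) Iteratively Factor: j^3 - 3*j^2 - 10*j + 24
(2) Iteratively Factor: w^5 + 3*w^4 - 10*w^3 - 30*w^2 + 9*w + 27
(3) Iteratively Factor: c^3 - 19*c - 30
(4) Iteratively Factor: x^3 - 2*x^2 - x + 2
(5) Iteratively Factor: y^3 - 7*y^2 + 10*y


(1) = (j - 4)*(j^2 + j - 6) = (j - 4)*(j - 2)*(j + 3)
(2) = (w + 3)*(w^4 - 10*w^2 + 9) = (w - 1)*(w + 3)*(w^3 + w^2 - 9*w - 9) = (w - 1)*(w + 3)^2*(w^2 - 2*w - 3) = (w - 3)*(w - 1)*(w + 3)^2*(w + 1)
(3) = (c + 2)*(c^2 - 2*c - 15) = (c - 5)*(c + 2)*(c + 3)
(4) = (x - 2)*(x^2 - 1) = (x - 2)*(x - 1)*(x + 1)
(5) = (y)*(y^2 - 7*y + 10) = y*(y - 2)*(y - 5)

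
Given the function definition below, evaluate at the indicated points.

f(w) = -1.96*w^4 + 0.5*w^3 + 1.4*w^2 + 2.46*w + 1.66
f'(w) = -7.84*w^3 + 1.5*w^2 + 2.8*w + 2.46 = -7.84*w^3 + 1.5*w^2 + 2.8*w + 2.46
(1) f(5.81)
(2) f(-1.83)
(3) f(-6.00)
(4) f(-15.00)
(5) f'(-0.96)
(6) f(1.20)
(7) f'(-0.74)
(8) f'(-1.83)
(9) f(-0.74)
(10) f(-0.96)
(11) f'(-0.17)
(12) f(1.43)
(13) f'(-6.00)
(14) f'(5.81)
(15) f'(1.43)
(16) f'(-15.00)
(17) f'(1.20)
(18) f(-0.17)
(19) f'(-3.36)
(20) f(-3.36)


(1) = -2072.10
(2) = -23.20
(3) = -2610.86
(4) = -100632.74
(5) = 8.09
(6) = 3.43
(7) = 4.39
(8) = 50.41
(9) = -0.18
(10) = -1.52
(11) = 2.07
(12) = 1.31
(13) = 1733.10
(14) = -1468.24
(15) = -13.39
(16) = 26757.96
(17) = -5.57
(18) = 1.28
(19) = 307.38
(20) = -259.58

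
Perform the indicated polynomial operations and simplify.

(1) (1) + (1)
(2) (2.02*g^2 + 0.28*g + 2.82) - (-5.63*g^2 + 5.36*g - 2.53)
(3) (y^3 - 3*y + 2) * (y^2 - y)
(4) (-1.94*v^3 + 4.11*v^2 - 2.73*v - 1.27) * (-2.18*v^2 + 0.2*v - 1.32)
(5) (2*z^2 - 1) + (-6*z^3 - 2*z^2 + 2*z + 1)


(1) = 2
(2) = 7.65*g^2 - 5.08*g + 5.35
(3) = y^5 - y^4 - 3*y^3 + 5*y^2 - 2*y
(4) = 4.2292*v^5 - 9.3478*v^4 + 9.3342*v^3 - 3.2026*v^2 + 3.3496*v + 1.6764
(5) = -6*z^3 + 2*z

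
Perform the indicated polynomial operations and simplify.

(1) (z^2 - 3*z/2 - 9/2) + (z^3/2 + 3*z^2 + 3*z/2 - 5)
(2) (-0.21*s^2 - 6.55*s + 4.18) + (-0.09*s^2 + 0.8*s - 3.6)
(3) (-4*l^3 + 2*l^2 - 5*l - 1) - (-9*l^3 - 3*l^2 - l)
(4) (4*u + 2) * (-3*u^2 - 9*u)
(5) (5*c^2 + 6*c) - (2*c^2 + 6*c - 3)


(1) = z^3/2 + 4*z^2 - 19/2
(2) = -0.3*s^2 - 5.75*s + 0.58
(3) = 5*l^3 + 5*l^2 - 4*l - 1
(4) = -12*u^3 - 42*u^2 - 18*u
(5) = 3*c^2 + 3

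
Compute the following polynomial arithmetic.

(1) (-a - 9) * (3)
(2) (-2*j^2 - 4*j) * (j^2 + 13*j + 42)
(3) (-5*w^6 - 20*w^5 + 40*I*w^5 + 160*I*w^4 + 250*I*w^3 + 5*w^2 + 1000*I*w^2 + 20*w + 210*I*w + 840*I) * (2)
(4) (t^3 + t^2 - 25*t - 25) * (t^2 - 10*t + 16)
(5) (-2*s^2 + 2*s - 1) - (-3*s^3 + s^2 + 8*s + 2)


(1) = -3*a - 27
(2) = -2*j^4 - 30*j^3 - 136*j^2 - 168*j
(3) = -10*w^6 - 40*w^5 + 80*I*w^5 + 320*I*w^4 + 500*I*w^3 + 10*w^2 + 2000*I*w^2 + 40*w + 420*I*w + 1680*I
(4) = t^5 - 9*t^4 - 19*t^3 + 241*t^2 - 150*t - 400
(5) = 3*s^3 - 3*s^2 - 6*s - 3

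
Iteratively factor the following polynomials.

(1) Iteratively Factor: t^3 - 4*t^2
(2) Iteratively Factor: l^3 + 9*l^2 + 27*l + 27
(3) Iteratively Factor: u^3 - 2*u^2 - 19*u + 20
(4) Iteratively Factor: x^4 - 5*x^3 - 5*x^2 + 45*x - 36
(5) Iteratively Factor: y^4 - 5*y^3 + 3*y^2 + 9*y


(1) = (t - 4)*(t^2) = t*(t - 4)*(t)
(2) = (l + 3)*(l^2 + 6*l + 9) = (l + 3)^2*(l + 3)
(3) = (u - 5)*(u^2 + 3*u - 4) = (u - 5)*(u - 1)*(u + 4)
(4) = (x - 3)*(x^3 - 2*x^2 - 11*x + 12) = (x - 3)*(x + 3)*(x^2 - 5*x + 4) = (x - 3)*(x - 1)*(x + 3)*(x - 4)
(5) = (y - 3)*(y^3 - 2*y^2 - 3*y) = (y - 3)^2*(y^2 + y) = y*(y - 3)^2*(y + 1)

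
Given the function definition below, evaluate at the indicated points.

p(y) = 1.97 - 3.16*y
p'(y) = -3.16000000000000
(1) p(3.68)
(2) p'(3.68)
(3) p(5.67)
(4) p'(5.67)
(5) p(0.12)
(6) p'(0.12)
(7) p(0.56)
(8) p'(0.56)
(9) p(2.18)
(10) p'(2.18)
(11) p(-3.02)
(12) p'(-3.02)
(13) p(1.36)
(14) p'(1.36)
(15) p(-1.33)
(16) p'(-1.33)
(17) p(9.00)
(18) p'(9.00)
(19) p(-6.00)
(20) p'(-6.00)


(1) = -9.66
(2) = -3.16
(3) = -15.95
(4) = -3.16
(5) = 1.59
(6) = -3.16
(7) = 0.20
(8) = -3.16
(9) = -4.92
(10) = -3.16
(11) = 11.51
(12) = -3.16
(13) = -2.33
(14) = -3.16
(15) = 6.17
(16) = -3.16
(17) = -26.47
(18) = -3.16
(19) = 20.93
(20) = -3.16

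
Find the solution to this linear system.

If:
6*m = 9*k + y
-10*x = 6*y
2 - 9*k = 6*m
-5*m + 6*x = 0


Then:
k = 266/2169
m = 36/241
x = 30/241
y = -50/241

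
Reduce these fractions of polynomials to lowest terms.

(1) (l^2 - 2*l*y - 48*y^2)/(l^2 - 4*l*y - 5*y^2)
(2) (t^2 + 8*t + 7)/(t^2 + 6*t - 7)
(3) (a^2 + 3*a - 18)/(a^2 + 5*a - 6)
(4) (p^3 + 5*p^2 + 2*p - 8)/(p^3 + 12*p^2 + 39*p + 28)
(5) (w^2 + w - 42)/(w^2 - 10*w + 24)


(1) = (-l^2 + 2*l*y + 48*y^2)/(-l^2 + 4*l*y + 5*y^2)
(2) = (t + 1)/(t - 1)
(3) = (a - 3)/(a - 1)
(4) = (p^2 + p - 2)/(p^2 + 8*p + 7)
(5) = (w + 7)/(w - 4)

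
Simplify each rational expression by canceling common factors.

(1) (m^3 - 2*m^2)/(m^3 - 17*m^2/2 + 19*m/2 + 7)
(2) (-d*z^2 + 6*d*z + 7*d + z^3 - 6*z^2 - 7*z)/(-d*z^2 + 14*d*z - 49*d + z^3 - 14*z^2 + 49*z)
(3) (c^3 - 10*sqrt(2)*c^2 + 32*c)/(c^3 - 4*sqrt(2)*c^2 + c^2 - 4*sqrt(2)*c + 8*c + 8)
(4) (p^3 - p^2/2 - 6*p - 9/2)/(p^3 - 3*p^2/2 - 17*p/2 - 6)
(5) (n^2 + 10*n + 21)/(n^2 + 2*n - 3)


(1) = 2*m^2/(2*m^2 - 13*m - 7)
(2) = (z + 1)/(z - 7)
(3) = (c^2 - 8*sqrt(2)*c)/(c^2 + c*(1 - 2*sqrt(2)) - 2*sqrt(2))
(4) = (p - 3)/(p - 4)
(5) = (n + 7)/(n - 1)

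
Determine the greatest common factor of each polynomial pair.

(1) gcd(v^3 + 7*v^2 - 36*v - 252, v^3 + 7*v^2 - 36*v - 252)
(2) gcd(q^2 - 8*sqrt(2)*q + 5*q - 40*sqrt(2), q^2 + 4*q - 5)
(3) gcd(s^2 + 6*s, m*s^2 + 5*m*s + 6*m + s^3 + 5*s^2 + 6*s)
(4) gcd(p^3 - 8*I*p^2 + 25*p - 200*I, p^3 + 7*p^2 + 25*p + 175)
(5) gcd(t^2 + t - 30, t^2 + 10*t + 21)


(1) = v^3 + 7*v^2 - 36*v - 252
(2) = gcd((q + 5)*(q - 8*sqrt(2)), (q - 1)*(q + 5)) = q + 5
(3) = 1
(4) = p^2 + 25
(5) = gcd((t - 5)*(t + 6), (t + 3)*(t + 7)) = 1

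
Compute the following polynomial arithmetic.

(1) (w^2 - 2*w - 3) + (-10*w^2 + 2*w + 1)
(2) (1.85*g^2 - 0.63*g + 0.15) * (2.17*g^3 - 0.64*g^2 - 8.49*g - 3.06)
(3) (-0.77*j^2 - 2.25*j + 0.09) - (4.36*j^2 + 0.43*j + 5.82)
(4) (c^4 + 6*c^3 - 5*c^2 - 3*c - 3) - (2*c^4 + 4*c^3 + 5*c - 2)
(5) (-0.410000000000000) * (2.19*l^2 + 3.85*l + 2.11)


(1) = -9*w^2 - 2
(2) = 4.0145*g^5 - 2.5511*g^4 - 14.9778*g^3 - 0.4083*g^2 + 0.6543*g - 0.459
(3) = -5.13*j^2 - 2.68*j - 5.73
(4) = -c^4 + 2*c^3 - 5*c^2 - 8*c - 1
(5) = -0.8979*l^2 - 1.5785*l - 0.8651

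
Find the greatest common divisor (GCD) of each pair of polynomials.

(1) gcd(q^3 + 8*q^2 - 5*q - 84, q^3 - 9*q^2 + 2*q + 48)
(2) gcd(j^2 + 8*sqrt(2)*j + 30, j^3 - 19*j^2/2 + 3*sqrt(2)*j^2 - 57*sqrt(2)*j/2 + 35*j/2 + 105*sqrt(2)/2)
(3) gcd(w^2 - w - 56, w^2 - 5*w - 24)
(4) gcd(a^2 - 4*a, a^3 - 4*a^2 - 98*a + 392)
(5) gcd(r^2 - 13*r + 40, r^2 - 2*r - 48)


(1) = q - 3
(2) = j + 3*sqrt(2)
(3) = gcd((w - 8)*(w + 7), (w - 8)*(w + 3)) = w - 8
(4) = gcd(a*(a - 4), (a - 4)*(a - 7*sqrt(2))*(a + 7*sqrt(2))) = a - 4
(5) = r - 8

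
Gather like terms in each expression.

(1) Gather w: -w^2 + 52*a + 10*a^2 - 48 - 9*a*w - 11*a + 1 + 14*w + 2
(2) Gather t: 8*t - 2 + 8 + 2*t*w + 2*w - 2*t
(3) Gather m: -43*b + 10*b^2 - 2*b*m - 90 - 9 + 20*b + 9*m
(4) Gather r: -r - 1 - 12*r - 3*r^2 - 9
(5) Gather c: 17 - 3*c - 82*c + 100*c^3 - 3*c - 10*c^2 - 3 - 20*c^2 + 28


(1) = 10*a^2 + 41*a - w^2 + w*(14 - 9*a) - 45
(2) = t*(2*w + 6) + 2*w + 6
(3) = 10*b^2 - 23*b + m*(9 - 2*b) - 99
(4) = -3*r^2 - 13*r - 10
(5) = 100*c^3 - 30*c^2 - 88*c + 42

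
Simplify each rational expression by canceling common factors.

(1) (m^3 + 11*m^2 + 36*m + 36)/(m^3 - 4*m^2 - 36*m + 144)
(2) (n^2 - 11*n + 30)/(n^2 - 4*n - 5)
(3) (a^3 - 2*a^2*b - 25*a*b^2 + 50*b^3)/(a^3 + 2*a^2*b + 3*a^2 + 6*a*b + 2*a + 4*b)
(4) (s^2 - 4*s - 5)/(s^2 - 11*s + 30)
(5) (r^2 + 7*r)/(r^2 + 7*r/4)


(1) = (m^2 + 5*m + 6)/(m^2 - 10*m + 24)
(2) = (n - 6)/(n + 1)
(3) = (a^3 - 2*a^2*b - 25*a*b^2 + 50*b^3)/(a^3 + 2*a^2*b + 3*a^2 + 6*a*b + 2*a + 4*b)
(4) = (s + 1)/(s - 6)
(5) = (4*r + 28)/(4*r + 7)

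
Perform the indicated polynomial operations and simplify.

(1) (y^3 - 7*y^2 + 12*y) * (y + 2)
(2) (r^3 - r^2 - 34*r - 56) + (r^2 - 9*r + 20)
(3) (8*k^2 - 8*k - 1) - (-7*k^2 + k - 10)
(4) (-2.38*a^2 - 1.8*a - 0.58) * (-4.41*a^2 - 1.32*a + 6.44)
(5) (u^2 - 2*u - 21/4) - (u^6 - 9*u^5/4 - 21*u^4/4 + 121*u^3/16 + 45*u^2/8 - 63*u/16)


(1) = y^4 - 5*y^3 - 2*y^2 + 24*y
(2) = r^3 - 43*r - 36
(3) = 15*k^2 - 9*k + 9
(4) = 10.4958*a^4 + 11.0796*a^3 - 10.3934*a^2 - 10.8264*a - 3.7352
(5) = -u^6 + 9*u^5/4 + 21*u^4/4 - 121*u^3/16 - 37*u^2/8 + 31*u/16 - 21/4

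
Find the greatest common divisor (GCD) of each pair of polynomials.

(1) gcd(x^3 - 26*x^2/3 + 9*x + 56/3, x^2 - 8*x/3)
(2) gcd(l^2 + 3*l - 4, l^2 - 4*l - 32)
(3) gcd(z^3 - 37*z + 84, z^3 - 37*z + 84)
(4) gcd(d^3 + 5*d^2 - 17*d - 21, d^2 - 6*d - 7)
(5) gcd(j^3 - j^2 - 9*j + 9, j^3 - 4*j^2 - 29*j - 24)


(1) = gcd((x - 7)*(x - 8/3)*(x + 1), x*(x - 8/3)) = x - 8/3
(2) = l + 4
(3) = gcd((z - 4)*(z - 3)*(z + 7), (z - 4)*(z - 3)*(z + 7)) = z^3 - 37*z + 84
(4) = d + 1
(5) = gcd((j - 3)*(j - 1)*(j + 3), (j - 8)*(j + 1)*(j + 3)) = j + 3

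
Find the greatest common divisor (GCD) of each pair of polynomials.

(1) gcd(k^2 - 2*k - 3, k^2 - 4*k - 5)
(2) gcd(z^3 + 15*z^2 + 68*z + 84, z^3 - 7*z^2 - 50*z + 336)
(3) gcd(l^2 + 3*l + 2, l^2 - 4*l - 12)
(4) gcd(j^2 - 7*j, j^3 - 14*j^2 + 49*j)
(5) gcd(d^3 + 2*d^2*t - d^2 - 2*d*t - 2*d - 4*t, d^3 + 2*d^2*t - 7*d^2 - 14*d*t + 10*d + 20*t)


(1) = k + 1
(2) = z + 7
(3) = gcd((l + 1)*(l + 2), (l - 6)*(l + 2)) = l + 2
(4) = j^2 - 7*j
(5) = d^2 + 2*d*t - 2*d - 4*t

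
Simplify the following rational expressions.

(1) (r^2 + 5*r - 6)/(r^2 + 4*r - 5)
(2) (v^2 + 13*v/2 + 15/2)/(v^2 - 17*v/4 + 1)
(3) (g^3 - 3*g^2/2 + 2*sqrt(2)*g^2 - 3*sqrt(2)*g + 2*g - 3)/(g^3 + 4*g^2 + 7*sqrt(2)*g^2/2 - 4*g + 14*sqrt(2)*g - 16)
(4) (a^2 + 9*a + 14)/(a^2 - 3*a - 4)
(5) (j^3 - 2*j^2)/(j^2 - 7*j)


(1) = (r + 6)/(r + 5)
(2) = (4*v^2 + 26*v + 30)/(4*v^2 - 17*v + 4)
(3) = (4*g^3 + g^2*(-6 + 8*sqrt(2)) + g*(8 - 12*sqrt(2)) - 12)/(4*g^3 + g^2*(16 + 14*sqrt(2)) + g*(-16 + 56*sqrt(2)) - 64)
(4) = (a^2 + 9*a + 14)/(a^2 - 3*a - 4)
(5) = (j^2 - 2*j)/(j - 7)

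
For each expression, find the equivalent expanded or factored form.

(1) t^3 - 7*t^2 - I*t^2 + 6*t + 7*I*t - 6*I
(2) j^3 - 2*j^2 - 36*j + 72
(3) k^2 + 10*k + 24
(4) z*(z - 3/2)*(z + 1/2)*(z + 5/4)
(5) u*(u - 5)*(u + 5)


(1) = (t - 6)*(t - 1)*(t - I)
(2) = (j - 6)*(j - 2)*(j + 6)
(3) = (k + 4)*(k + 6)
(4) = z^4 + z^3/4 - 2*z^2 - 15*z/16
(5) = u^3 - 25*u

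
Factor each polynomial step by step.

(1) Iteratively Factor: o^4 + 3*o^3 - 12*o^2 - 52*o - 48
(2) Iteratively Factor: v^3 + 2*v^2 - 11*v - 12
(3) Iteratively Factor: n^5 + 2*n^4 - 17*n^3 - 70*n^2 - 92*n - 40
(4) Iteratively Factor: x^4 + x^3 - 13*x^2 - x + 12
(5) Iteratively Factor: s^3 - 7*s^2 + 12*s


(1) = (o + 3)*(o^3 - 12*o - 16) = (o - 4)*(o + 3)*(o^2 + 4*o + 4) = (o - 4)*(o + 2)*(o + 3)*(o + 2)
(2) = (v + 1)*(v^2 + v - 12) = (v - 3)*(v + 1)*(v + 4)
(3) = (n + 2)*(n^4 - 17*n^2 - 36*n - 20) = (n + 2)^2*(n^3 - 2*n^2 - 13*n - 10) = (n + 1)*(n + 2)^2*(n^2 - 3*n - 10) = (n + 1)*(n + 2)^3*(n - 5)
(4) = (x - 1)*(x^3 + 2*x^2 - 11*x - 12) = (x - 1)*(x + 4)*(x^2 - 2*x - 3) = (x - 3)*(x - 1)*(x + 4)*(x + 1)
(5) = (s)*(s^2 - 7*s + 12) = s*(s - 4)*(s - 3)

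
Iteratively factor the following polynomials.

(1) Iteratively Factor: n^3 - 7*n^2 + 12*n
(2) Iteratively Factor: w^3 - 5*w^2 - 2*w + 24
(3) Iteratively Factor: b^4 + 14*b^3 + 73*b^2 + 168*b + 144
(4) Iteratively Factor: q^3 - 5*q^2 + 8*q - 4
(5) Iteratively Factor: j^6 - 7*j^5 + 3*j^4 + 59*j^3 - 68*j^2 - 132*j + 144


(1) = (n)*(n^2 - 7*n + 12) = n*(n - 3)*(n - 4)
(2) = (w - 4)*(w^2 - w - 6) = (w - 4)*(w + 2)*(w - 3)
(3) = (b + 4)*(b^3 + 10*b^2 + 33*b + 36) = (b + 4)^2*(b^2 + 6*b + 9) = (b + 3)*(b + 4)^2*(b + 3)
(4) = (q - 2)*(q^2 - 3*q + 2) = (q - 2)*(q - 1)*(q - 2)
(5) = (j + 2)*(j^5 - 9*j^4 + 21*j^3 + 17*j^2 - 102*j + 72) = (j - 4)*(j + 2)*(j^4 - 5*j^3 + j^2 + 21*j - 18) = (j - 4)*(j - 3)*(j + 2)*(j^3 - 2*j^2 - 5*j + 6) = (j - 4)*(j - 3)*(j + 2)^2*(j^2 - 4*j + 3) = (j - 4)*(j - 3)*(j - 1)*(j + 2)^2*(j - 3)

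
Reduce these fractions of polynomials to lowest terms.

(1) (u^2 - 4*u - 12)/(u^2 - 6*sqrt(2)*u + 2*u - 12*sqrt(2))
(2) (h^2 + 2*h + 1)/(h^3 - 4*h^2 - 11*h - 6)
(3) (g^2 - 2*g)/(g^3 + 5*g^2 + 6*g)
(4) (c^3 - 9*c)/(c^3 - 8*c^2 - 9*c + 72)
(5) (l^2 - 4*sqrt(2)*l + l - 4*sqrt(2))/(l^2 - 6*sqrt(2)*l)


(1) = (u - 6)/(u - 6*sqrt(2))
(2) = 1/(h - 6)
(3) = (g - 2)/(g^2 + 5*g + 6)
(4) = c/(c - 8)
(5) = (l^2 + l*(1 - 4*sqrt(2)) - 4*sqrt(2))/(l^2 - 6*sqrt(2)*l)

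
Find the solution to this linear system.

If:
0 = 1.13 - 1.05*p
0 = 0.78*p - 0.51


Then:
No Solution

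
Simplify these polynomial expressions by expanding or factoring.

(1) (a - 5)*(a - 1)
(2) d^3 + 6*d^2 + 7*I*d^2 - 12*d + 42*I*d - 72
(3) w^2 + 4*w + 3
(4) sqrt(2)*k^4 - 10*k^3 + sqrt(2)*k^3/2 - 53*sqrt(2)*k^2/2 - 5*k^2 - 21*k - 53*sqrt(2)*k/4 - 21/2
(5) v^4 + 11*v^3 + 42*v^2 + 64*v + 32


(1) = a^2 - 6*a + 5
(2) = (d + 6)*(d + 3*I)*(d + 4*I)
(3) = (w + 1)*(w + 3)
(4) = (k - 7*sqrt(2))*(k + sqrt(2)/2)*(k + 3*sqrt(2)/2)*(sqrt(2)*k + sqrt(2)/2)
(5) = (v + 1)*(v + 2)*(v + 4)^2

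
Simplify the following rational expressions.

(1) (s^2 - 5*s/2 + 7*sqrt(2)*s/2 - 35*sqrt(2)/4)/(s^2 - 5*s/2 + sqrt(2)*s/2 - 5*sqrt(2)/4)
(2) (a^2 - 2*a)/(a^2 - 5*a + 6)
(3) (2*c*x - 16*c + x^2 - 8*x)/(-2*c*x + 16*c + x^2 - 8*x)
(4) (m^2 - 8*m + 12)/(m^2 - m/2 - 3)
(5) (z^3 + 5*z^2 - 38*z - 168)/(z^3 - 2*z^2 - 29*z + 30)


(1) = (16*s + 56*sqrt(2))/(16*s + 8*sqrt(2))
(2) = a/(a - 3)
(3) = (2*c + x)/(-2*c + x)
(4) = (2*m - 12)/(2*m + 3)
(5) = (z^2 + 11*z + 28)/(z^2 + 4*z - 5)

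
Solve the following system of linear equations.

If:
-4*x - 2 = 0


Then:
x = -1/2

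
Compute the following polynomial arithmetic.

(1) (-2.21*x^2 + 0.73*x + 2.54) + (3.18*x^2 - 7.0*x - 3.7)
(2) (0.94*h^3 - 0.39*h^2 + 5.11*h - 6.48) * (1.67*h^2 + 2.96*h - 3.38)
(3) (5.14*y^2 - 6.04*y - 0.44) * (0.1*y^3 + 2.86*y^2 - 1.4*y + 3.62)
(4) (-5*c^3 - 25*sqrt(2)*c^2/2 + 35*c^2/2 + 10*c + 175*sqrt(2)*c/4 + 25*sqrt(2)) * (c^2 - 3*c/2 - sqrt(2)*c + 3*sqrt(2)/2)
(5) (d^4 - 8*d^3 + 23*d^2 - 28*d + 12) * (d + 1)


(1) = 0.97*x^2 - 6.27*x - 1.16
(2) = 1.5698*h^5 + 2.1311*h^4 + 4.2021*h^3 + 5.6222*h^2 - 36.4526*h + 21.9024
(3) = 0.514*y^5 + 14.0964*y^4 - 24.5144*y^3 + 25.8044*y^2 - 21.2488*y - 1.5928
(4) = -5*c^5 - 15*sqrt(2)*c^4/2 + 25*c^4 + 35*c^3/4 + 75*sqrt(2)*c^3/2 - 140*c^2 - 195*sqrt(2)*c^2/8 - 45*sqrt(2)*c/2 + 325*c/4 + 75
(5) = d^5 - 7*d^4 + 15*d^3 - 5*d^2 - 16*d + 12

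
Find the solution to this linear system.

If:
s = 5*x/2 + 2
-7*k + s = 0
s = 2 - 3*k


Then:
k = 1/5
s = 7/5
x = -6/25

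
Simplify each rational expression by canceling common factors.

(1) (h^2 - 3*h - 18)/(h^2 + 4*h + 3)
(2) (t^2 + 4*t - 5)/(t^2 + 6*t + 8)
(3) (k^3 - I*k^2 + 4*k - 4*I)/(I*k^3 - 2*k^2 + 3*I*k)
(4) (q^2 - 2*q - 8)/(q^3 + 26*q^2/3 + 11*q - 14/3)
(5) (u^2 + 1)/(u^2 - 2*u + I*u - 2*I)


(1) = (h - 6)/(h + 1)
(2) = (t^2 + 4*t - 5)/(t^2 + 6*t + 8)
(3) = (-I*k^2 - 4*I)/(k^2 + 3*I*k)
(4) = (3*q - 12)/(3*q^2 + 20*q - 7)
(5) = (u - I)/(u - 2)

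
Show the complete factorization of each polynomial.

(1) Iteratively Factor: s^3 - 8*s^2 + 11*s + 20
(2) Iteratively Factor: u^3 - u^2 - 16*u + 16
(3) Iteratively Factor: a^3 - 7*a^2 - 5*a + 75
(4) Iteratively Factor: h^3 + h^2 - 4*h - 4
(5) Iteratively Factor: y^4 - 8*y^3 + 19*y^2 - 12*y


(1) = (s - 4)*(s^2 - 4*s - 5) = (s - 4)*(s + 1)*(s - 5)
(2) = (u - 1)*(u^2 - 16) = (u - 1)*(u + 4)*(u - 4)
(3) = (a - 5)*(a^2 - 2*a - 15) = (a - 5)^2*(a + 3)
(4) = (h - 2)*(h^2 + 3*h + 2) = (h - 2)*(h + 2)*(h + 1)
(5) = (y)*(y^3 - 8*y^2 + 19*y - 12) = y*(y - 4)*(y^2 - 4*y + 3) = y*(y - 4)*(y - 1)*(y - 3)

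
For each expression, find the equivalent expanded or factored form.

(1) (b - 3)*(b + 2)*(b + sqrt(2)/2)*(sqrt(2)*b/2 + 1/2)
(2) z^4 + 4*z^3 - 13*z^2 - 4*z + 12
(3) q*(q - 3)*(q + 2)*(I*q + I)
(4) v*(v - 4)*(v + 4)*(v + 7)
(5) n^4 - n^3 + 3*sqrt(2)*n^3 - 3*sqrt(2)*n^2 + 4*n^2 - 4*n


(1) = sqrt(2)*b^4/2 - sqrt(2)*b^3/2 + b^3 - 11*sqrt(2)*b^2/4 - b^2 - 6*b - sqrt(2)*b/4 - 3*sqrt(2)/2
(2) = (z - 2)*(z - 1)*(z + 1)*(z + 6)
(3) = I*q^4 - 7*I*q^2 - 6*I*q
(4) = v^4 + 7*v^3 - 16*v^2 - 112*v
(5) = n*(n - 1)*(n + sqrt(2))*(n + 2*sqrt(2))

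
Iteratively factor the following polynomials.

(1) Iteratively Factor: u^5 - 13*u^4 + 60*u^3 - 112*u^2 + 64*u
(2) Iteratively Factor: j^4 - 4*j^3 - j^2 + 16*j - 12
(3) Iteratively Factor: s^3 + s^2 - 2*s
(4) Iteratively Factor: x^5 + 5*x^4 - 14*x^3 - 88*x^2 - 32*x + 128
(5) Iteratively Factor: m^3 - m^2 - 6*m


(1) = (u - 4)*(u^4 - 9*u^3 + 24*u^2 - 16*u) = (u - 4)*(u - 1)*(u^3 - 8*u^2 + 16*u) = u*(u - 4)*(u - 1)*(u^2 - 8*u + 16) = u*(u - 4)^2*(u - 1)*(u - 4)
(2) = (j - 3)*(j^3 - j^2 - 4*j + 4) = (j - 3)*(j + 2)*(j^2 - 3*j + 2) = (j - 3)*(j - 2)*(j + 2)*(j - 1)
(3) = (s - 1)*(s^2 + 2*s) = s*(s - 1)*(s + 2)
(4) = (x + 4)*(x^4 + x^3 - 18*x^2 - 16*x + 32) = (x + 4)^2*(x^3 - 3*x^2 - 6*x + 8) = (x - 4)*(x + 4)^2*(x^2 + x - 2) = (x - 4)*(x - 1)*(x + 4)^2*(x + 2)
(5) = (m)*(m^2 - m - 6) = m*(m - 3)*(m + 2)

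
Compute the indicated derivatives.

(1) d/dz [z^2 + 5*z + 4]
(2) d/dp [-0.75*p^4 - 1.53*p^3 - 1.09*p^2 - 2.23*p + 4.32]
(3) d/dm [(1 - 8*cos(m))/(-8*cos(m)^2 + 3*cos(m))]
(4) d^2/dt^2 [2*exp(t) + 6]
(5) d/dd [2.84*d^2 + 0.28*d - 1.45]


(1) = 2*z + 5
(2) = -3.0*p^3 - 4.59*p^2 - 2.18*p - 2.23
(3) = (64*sin(m) + 3*sin(m)/cos(m)^2 - 16*tan(m))/(8*cos(m) - 3)^2
(4) = 2*exp(t)
(5) = 5.68*d + 0.28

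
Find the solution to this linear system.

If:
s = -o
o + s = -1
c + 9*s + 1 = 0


Then:
No Solution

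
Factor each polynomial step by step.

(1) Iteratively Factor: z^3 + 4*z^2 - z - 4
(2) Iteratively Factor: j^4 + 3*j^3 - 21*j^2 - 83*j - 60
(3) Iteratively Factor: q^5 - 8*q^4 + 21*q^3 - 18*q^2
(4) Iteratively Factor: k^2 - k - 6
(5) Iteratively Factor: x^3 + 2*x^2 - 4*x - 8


(1) = (z + 1)*(z^2 + 3*z - 4) = (z - 1)*(z + 1)*(z + 4)
(2) = (j + 3)*(j^3 - 21*j - 20) = (j + 1)*(j + 3)*(j^2 - j - 20) = (j + 1)*(j + 3)*(j + 4)*(j - 5)
(3) = (q - 3)*(q^4 - 5*q^3 + 6*q^2) = q*(q - 3)*(q^3 - 5*q^2 + 6*q) = q*(q - 3)^2*(q^2 - 2*q) = q^2*(q - 3)^2*(q - 2)
(4) = (k - 3)*(k + 2)
(5) = (x + 2)*(x^2 - 4) = (x - 2)*(x + 2)*(x + 2)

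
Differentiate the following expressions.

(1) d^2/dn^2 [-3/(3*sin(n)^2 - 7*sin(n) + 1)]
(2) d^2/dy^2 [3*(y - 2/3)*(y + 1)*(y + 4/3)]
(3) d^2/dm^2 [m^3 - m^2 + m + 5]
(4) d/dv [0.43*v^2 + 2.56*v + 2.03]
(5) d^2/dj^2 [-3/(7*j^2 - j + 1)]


(1) = 3*(36*sin(n)^4 - 63*sin(n)^3 - 17*sin(n)^2 + 133*sin(n) - 92)/(3*sin(n)^2 - 7*sin(n) + 1)^3
(2) = 18*y + 10
(3) = 6*m - 2
(4) = 0.86*v + 2.56
(5) = 6*(49*j^2 - 7*j - (14*j - 1)^2 + 7)/(7*j^2 - j + 1)^3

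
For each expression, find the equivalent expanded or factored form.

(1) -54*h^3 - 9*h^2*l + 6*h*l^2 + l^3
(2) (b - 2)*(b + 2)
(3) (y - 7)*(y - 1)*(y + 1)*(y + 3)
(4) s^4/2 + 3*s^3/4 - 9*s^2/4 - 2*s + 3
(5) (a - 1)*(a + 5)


(1) = (-3*h + l)*(3*h + l)*(6*h + l)
(2) = b^2 - 4
(3) = y^4 - 4*y^3 - 22*y^2 + 4*y + 21
(4) = (s/2 + 1)*(s - 3/2)*(s - 1)*(s + 2)
(5) = a^2 + 4*a - 5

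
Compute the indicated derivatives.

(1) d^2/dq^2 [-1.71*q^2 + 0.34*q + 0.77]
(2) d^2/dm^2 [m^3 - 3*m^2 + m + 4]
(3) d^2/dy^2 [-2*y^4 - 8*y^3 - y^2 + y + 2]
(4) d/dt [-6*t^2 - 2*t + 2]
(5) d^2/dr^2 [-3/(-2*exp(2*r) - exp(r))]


(1) = -3.42000000000000
(2) = 6*m - 6
(3) = -24*y^2 - 48*y - 2
(4) = -12*t - 2
(5) = 3*(16*exp(2*r) + 6*exp(r) + 1)*exp(-r)/(8*exp(3*r) + 12*exp(2*r) + 6*exp(r) + 1)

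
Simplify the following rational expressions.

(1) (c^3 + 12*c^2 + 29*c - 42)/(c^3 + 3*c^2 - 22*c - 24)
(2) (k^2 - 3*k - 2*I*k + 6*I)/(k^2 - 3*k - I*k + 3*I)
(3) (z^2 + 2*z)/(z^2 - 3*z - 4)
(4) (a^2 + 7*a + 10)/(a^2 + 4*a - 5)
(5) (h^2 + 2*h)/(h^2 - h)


(1) = (c^2 + 6*c - 7)/(c^2 - 3*c - 4)
(2) = (k - 2*I)/(k - I)
(3) = (z^2 + 2*z)/(z^2 - 3*z - 4)
(4) = (a + 2)/(a - 1)
(5) = (h + 2)/(h - 1)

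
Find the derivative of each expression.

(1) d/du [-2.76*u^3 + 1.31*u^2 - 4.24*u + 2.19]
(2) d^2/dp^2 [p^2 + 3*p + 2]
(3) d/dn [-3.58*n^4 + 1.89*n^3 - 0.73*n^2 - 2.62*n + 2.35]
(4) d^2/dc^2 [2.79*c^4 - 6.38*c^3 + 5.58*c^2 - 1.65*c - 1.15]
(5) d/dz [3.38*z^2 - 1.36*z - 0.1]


(1) = -8.28*u^2 + 2.62*u - 4.24
(2) = 2
(3) = -14.32*n^3 + 5.67*n^2 - 1.46*n - 2.62
(4) = 33.48*c^2 - 38.28*c + 11.16
(5) = 6.76*z - 1.36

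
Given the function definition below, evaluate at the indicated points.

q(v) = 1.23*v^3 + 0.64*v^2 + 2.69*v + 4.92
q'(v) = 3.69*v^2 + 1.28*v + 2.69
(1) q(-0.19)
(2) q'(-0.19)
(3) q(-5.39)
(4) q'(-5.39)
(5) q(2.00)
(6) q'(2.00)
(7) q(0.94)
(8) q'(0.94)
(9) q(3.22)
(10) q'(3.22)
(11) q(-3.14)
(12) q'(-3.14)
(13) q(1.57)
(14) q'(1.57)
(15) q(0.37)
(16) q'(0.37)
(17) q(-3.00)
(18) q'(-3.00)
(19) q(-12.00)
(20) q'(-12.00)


(1) = 4.42
(2) = 2.58
(3) = -183.59
(4) = 102.99
(5) = 22.70
(6) = 20.01
(7) = 9.04
(8) = 7.15
(9) = 61.28
(10) = 45.07
(11) = -35.30
(12) = 35.05
(13) = 15.48
(14) = 13.80
(15) = 6.07
(16) = 3.67
(17) = -30.60
(18) = 32.06
(19) = -2060.64
(20) = 518.69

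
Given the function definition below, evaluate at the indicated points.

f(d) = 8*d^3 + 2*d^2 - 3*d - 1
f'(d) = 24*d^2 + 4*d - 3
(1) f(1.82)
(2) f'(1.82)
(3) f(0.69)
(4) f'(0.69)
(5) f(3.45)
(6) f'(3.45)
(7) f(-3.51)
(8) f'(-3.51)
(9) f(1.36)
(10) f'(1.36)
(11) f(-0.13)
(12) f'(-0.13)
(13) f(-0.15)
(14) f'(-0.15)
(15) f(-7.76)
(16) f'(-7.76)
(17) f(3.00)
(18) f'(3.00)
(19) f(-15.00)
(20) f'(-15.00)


(1) = 48.39
(2) = 83.78
(3) = 0.51
(4) = 11.19
(5) = 340.96
(6) = 296.46
(7) = -311.78
(8) = 278.64
(9) = 18.74
(10) = 46.83
(11) = -0.59
(12) = -3.11
(13) = -0.53
(14) = -3.06
(15) = -3595.59
(16) = 1411.18
(17) = 224.00
(18) = 225.00
(19) = -26506.00
(20) = 5337.00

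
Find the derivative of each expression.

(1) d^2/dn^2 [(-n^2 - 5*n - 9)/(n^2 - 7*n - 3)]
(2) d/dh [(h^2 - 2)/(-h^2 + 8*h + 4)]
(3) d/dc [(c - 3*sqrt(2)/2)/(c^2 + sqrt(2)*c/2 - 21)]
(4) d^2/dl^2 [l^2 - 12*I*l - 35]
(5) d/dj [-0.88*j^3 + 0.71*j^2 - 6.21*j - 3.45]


(1) = 24*(-n^3 - 3*n^2 + 12*n - 31)/(n^6 - 21*n^5 + 138*n^4 - 217*n^3 - 414*n^2 - 189*n - 27)
(2) = 4*(2*h^2 + h + 4)/(h^4 - 16*h^3 + 56*h^2 + 64*h + 16)
(3) = (-2*c^2 + 6*sqrt(2)*c - 39)/(2*c^4 + 2*sqrt(2)*c^3 - 83*c^2 - 42*sqrt(2)*c + 882)
(4) = 2
(5) = -2.64*j^2 + 1.42*j - 6.21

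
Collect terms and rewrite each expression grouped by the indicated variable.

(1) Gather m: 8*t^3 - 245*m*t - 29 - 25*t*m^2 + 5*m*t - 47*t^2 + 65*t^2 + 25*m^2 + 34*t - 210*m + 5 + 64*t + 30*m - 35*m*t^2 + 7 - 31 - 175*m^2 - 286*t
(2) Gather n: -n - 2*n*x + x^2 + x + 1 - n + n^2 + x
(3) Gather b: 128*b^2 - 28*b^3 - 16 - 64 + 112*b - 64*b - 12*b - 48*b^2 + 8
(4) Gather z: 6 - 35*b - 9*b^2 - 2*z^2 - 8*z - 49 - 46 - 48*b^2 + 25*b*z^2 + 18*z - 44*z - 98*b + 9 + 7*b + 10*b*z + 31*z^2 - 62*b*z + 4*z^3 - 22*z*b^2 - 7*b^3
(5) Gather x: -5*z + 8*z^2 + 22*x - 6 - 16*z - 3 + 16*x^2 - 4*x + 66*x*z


(1) = m^2*(-25*t - 150) + m*(-35*t^2 - 240*t - 180) + 8*t^3 + 18*t^2 - 188*t - 48
(2) = n^2 + n*(-2*x - 2) + x^2 + 2*x + 1
(3) = -28*b^3 + 80*b^2 + 36*b - 72
(4) = -7*b^3 - 57*b^2 - 126*b + 4*z^3 + z^2*(25*b + 29) + z*(-22*b^2 - 52*b - 34) - 80
(5) = 16*x^2 + x*(66*z + 18) + 8*z^2 - 21*z - 9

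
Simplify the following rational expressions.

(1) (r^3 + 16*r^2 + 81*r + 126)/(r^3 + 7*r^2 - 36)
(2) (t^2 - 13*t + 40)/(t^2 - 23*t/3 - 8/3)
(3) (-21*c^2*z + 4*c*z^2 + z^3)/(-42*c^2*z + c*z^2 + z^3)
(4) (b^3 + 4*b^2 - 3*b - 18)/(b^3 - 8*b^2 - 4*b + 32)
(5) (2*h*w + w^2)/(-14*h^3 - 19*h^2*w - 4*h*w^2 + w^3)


(1) = (r + 7)/(r - 2)
(2) = (3*t - 15)/(3*t + 1)
(3) = (-3*c + z)/(-6*c + z)
(4) = (b^2 + 6*b + 9)/(b^2 - 6*b - 16)
(5) = w/(-7*h^2 - 6*h*w + w^2)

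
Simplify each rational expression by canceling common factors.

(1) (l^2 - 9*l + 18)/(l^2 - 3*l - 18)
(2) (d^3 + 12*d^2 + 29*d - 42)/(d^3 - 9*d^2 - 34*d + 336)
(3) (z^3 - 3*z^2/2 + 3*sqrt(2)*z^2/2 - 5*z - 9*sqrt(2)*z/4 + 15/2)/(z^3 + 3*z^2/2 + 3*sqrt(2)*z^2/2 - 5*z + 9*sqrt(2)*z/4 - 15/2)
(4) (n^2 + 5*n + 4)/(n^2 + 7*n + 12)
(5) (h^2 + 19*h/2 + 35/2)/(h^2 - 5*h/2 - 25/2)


(1) = (l - 3)/(l + 3)
(2) = (d^2 + 6*d - 7)/(d^2 - 15*d + 56)
(3) = (16*z - 24)/(16*z + 24)
(4) = (n + 1)/(n + 3)
(5) = (h + 7)/(h - 5)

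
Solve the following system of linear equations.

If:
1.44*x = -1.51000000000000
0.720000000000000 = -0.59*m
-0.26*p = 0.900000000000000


Then:
m = -1.22
p = -3.46
x = -1.05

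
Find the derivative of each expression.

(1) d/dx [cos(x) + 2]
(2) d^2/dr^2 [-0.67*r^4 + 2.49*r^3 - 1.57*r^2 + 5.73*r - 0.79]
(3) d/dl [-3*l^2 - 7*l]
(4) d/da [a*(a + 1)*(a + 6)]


(1) = -sin(x)
(2) = -8.04*r^2 + 14.94*r - 3.14
(3) = -6*l - 7
(4) = 3*a^2 + 14*a + 6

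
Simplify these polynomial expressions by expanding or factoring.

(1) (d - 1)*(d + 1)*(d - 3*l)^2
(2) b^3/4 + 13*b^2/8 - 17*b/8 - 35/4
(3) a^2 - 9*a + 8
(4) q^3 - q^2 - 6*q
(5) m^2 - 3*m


(1) = d^4 - 6*d^3*l + 9*d^2*l^2 - d^2 + 6*d*l - 9*l^2
(2) = (b/4 + 1/2)*(b - 5/2)*(b + 7)
(3) = (a - 8)*(a - 1)
(4) = q*(q - 3)*(q + 2)
(5) = m*(m - 3)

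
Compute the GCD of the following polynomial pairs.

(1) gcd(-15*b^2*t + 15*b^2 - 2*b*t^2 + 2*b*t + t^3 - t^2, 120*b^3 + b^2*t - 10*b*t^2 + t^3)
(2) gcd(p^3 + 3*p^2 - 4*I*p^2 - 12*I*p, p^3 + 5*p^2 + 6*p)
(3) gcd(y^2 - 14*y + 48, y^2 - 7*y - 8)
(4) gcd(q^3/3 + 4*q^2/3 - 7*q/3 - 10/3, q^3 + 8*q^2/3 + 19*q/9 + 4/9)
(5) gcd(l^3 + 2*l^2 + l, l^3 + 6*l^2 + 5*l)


(1) = -15*b^2 - 2*b*t + t^2
(2) = p^2 + 3*p
(3) = gcd((y - 8)*(y - 6), (y - 8)*(y + 1)) = y - 8
(4) = gcd((q/3 + 1/3)*(q - 2)*(q + 5), (q + 1/3)*(q + 1)*(q + 4/3)) = q + 1
(5) = gcd(l*(l + 1)^2, l*(l + 1)*(l + 5)) = l^2 + l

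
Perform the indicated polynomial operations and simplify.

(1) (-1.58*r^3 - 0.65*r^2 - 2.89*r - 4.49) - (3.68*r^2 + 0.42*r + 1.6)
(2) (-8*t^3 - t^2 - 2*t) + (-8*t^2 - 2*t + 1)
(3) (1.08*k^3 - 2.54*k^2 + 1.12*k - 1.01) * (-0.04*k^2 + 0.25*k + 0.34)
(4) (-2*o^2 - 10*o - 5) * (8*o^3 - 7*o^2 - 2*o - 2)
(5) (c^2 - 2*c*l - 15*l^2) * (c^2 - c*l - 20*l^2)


(1) = -1.58*r^3 - 4.33*r^2 - 3.31*r - 6.09
(2) = -8*t^3 - 9*t^2 - 4*t + 1
(3) = -0.0432*k^5 + 0.3716*k^4 - 0.3126*k^3 - 0.5432*k^2 + 0.1283*k - 0.3434
(4) = -16*o^5 - 66*o^4 + 34*o^3 + 59*o^2 + 30*o + 10
(5) = c^4 - 3*c^3*l - 33*c^2*l^2 + 55*c*l^3 + 300*l^4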